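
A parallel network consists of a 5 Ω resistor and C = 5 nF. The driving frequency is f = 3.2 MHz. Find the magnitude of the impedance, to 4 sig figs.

4.467 Ω

ω = 2πf = 2.011e+07 rad/s
X_C = 1/(ωC) = 9.947 Ω
Parallel: admittances add. Y = 1/R + jωC
Y = (0.2000 + j0.1005) S
|Y| = 0.2238 S → |Z| = 1/|Y| = 4.467 Ω, ∠Z = −∠Y = -26.69°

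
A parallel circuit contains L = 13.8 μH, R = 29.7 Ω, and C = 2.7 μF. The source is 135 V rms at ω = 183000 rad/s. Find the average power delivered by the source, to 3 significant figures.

614 W

X_L = ωL = 2.53 Ω
X_C = 1/(ωC) = 2.02 Ω
Parallel: admittances add. Y = 1/R + 1/(jωL) + jωC
Y = (0.0337 + j0.0981) S
|Y| = 0.104 S → |Z| = 1/|Y| = 9.64 Ω, ∠Z = −∠Y = -71.1°
I = V/|Z| = 14.0 A
P = VI cos φ = 135 × 14.0 × cos(-71.1°) = 614 W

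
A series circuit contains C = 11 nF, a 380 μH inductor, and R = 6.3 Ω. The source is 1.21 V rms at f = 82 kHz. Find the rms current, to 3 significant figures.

59.5 mA

ω = 2πf = 515200 rad/s
X_L = ωL = 196 Ω
X_C = 1/(ωC) = 176 Ω
Net reactance X = X_L − X_C = 19.3 Ω
Z = 6.30 + j19.3 Ω
|Z| = √(6.30² + 19.3²) = 20.3 Ω
I = V/|Z| = 1.21/20.3 = 59.5 mA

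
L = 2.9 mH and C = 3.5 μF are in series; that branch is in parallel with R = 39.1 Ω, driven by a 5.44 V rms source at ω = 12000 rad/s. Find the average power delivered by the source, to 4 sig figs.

X_L = ωL = 34.80 Ω
X_C = 1/(ωC) = 23.81 Ω
Branch 1: Z₁ = R = 39.10 Ω
Branch 2 (series LC): Z₂ = j(X_L − X_C) = j10.99 Ω
Parallel: Z = Z₁Z₂/(Z₁+Z₂), |Z| = 10.58 Ω, ∠Z = 74.30°
I = V/|Z| = 514.2 mA
P = VI cos φ = 5.44 × 0.5142 × cos(74.30°) = 756.9 mW

756.9 mW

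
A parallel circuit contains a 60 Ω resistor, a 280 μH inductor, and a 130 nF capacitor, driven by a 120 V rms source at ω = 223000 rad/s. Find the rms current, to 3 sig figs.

2.53 A

X_L = ωL = 62.4 Ω
X_C = 1/(ωC) = 34.5 Ω
Parallel: admittances add. Y = 1/R + 1/(jωL) + jωC
Y = (0.0167 + j0.0130) S
|Y| = 0.0211 S → |Z| = 1/|Y| = 47.3 Ω, ∠Z = −∠Y = -37.9°
I = V/|Z| = 120/47.3 = 2.53 A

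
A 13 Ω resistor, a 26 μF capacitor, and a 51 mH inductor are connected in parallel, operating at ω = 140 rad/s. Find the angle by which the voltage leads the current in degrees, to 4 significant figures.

X_L = ωL = 7.140 Ω
X_C = 1/(ωC) = 274.7 Ω
Parallel: admittances add. Y = 1/R + 1/(jωL) + jωC
Y = (0.07692 − j0.1364) S
|Y| = 0.1566 S → |Z| = 1/|Y| = 6.385 Ω, ∠Z = −∠Y = 60.58°

60.58°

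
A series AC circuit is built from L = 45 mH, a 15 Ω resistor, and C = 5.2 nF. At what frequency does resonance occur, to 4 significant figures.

ω₀ = 1/√(LC) = 1/√(0.045 × 5.2e-09) = 65370 rad/s
f₀ = ω₀/(2π) = 10.40 kHz

10.40 kHz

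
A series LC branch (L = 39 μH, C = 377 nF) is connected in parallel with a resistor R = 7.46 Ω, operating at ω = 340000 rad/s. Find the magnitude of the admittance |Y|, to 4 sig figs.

X_L = ωL = 13.26 Ω
X_C = 1/(ωC) = 7.802 Ω
Branch 1: Z₁ = R = 7.460 Ω
Branch 2 (series LC): Z₂ = j(X_L − X_C) = j5.458 Ω
Parallel: Z = Z₁Z₂/(Z₁+Z₂), |Z| = 4.405 Ω, ∠Z = 53.81°
|Y| = 1/|Z| = 227.0 mS

227.0 mS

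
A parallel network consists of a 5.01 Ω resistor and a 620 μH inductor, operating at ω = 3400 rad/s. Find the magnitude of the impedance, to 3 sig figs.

1.94 Ω

X_L = ωL = 2.11 Ω
Parallel: admittances add. Y = 1/R + 1/(jωL)
Y = (0.200 − j0.474) S
|Y| = 0.515 S → |Z| = 1/|Y| = 1.94 Ω, ∠Z = −∠Y = 67.2°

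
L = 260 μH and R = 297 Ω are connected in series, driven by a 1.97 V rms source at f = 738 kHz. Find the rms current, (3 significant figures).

ω = 2πf = 4.637e+06 rad/s
X_L = ωL = 1210 Ω
Z = 297 + j1210 Ω
|Z| = √(297² + 1210²) = 1240 Ω
I = V/|Z| = 1.97/1240 = 1.59 mA

1.59 mA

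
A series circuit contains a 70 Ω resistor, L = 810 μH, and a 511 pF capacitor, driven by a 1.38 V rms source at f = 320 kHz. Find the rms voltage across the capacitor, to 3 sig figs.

ω = 2πf = 2.011e+06 rad/s
X_L = ωL = 1630 Ω
X_C = 1/(ωC) = 973 Ω
Net reactance X = X_L − X_C = 655 Ω
Z = 70.0 + j655 Ω
|Z| = √(70.0² + 655²) = 659 Ω
I = V/|Z| = 2.09 mA
V_C = I·|Z_C| = 0.00209 × 973 = 2.04 V

2.04 V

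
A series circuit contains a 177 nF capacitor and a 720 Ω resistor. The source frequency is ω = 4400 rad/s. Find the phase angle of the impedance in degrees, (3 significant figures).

X_C = 1/(ωC) = 1280 Ω
Z = 720 − j1280 Ω
|Z| = √(720² + 1280²) = 1470 Ω
∠Z = arctan(-1280/720) = -60.7°

-60.7°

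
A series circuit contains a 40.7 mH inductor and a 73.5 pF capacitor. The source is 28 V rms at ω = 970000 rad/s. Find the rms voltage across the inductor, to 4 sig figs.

43.43 V

X_L = ωL = 39480 Ω
X_C = 1/(ωC) = 14030 Ω
Net reactance X = X_L − X_C = 25450 Ω
Z = j25450 Ω
|Z| = √(0² + 25450²) = 25450 Ω
I = V/|Z| = 1.100 mA
V_L = I·|Z_L| = 0.001100 × 39480 = 43.43 V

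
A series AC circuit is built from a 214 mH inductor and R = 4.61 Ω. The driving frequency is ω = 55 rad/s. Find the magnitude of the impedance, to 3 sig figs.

12.6 Ω

X_L = ωL = 11.8 Ω
Z = 4.61 + j11.8 Ω
|Z| = √(4.61² + 11.8²) = 12.6 Ω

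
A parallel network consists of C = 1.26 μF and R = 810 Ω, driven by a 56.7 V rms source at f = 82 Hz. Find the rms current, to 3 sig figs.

ω = 2πf = 515.2 rad/s
X_C = 1/(ωC) = 1540 Ω
Parallel: admittances add. Y = 1/R + jωC
Y = (0.00123 + j0.000649) S
|Y| = 0.00139 S → |Z| = 1/|Y| = 717 Ω, ∠Z = −∠Y = -27.7°
I = V/|Z| = 56.7/717 = 79.1 mA

79.1 mA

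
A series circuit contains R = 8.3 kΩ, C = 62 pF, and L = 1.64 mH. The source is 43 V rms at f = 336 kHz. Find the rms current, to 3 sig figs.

4.63 mA

ω = 2πf = 2.111e+06 rad/s
X_L = ωL = 3460 Ω
X_C = 1/(ωC) = 7640 Ω
Net reactance X = X_L − X_C = -4180 Ω
Z = 8300 − j4180 Ω
|Z| = √(8300² + 4180²) = 9290 Ω
I = V/|Z| = 43/9290 = 4.63 mA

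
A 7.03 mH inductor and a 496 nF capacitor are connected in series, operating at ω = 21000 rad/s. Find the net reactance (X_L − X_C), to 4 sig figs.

X_L = ωL = 147.6 Ω
X_C = 1/(ωC) = 96.01 Ω
X = 147.6 − 96.01 = 51.62 Ω

51.62 Ω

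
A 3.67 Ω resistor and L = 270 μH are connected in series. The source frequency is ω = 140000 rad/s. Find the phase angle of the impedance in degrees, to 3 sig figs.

84.5°

X_L = ωL = 37.8 Ω
Z = 3.67 + j37.8 Ω
|Z| = √(3.67² + 37.8²) = 38.0 Ω
∠Z = arctan(37.8/3.67) = 84.5°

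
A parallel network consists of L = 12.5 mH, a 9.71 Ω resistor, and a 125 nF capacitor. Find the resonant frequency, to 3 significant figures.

4.03 kHz

ω₀ = 1/√(LC) = 1/√(0.0125 × 1.25e-07) = 25300 rad/s
f₀ = ω₀/(2π) = 4.03 kHz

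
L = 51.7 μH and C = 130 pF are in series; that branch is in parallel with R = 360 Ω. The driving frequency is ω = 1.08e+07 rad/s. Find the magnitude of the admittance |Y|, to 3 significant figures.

7.07 mS

X_L = ωL = 558 Ω
X_C = 1/(ωC) = 712 Ω
Branch 1: Z₁ = R = 360 Ω
Branch 2 (series LC): Z₂ = j(X_L − X_C) = −j154 Ω
Parallel: Z = Z₁Z₂/(Z₁+Z₂), |Z| = 142 Ω, ∠Z = -66.9°
|Y| = 1/|Z| = 7.07 mS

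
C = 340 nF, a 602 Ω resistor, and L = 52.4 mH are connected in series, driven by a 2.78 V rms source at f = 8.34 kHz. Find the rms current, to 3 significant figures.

ω = 2πf = 52400 rad/s
X_L = ωL = 2750 Ω
X_C = 1/(ωC) = 56.1 Ω
Net reactance X = X_L − X_C = 2690 Ω
Z = 602 + j2690 Ω
|Z| = √(602² + 2690²) = 2760 Ω
I = V/|Z| = 2.78/2760 = 1.01 mA

1.01 mA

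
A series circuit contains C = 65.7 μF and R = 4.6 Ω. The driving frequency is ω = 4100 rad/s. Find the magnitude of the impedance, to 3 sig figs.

5.91 Ω

X_C = 1/(ωC) = 3.71 Ω
Z = 4.60 − j3.71 Ω
|Z| = √(4.60² + 3.71²) = 5.91 Ω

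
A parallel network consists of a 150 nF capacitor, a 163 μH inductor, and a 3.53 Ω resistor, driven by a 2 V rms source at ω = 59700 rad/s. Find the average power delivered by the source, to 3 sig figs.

X_L = ωL = 9.73 Ω
X_C = 1/(ωC) = 112 Ω
Parallel: admittances add. Y = 1/R + 1/(jωL) + jωC
Y = (0.283 − j0.0938) S
|Y| = 0.298 S → |Z| = 1/|Y| = 3.35 Ω, ∠Z = −∠Y = 18.3°
I = V/|Z| = 597 mA
P = VI cos φ = 2 × 0.597 × cos(18.3°) = 1.13 W

1.13 W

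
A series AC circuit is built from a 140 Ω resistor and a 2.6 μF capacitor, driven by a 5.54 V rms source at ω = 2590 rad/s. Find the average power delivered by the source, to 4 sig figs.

X_C = 1/(ωC) = 148.5 Ω
Z = 140.0 − j148.5 Ω
|Z| = √(140.0² + 148.5²) = 204.1 Ω
∠Z = arctan(-148.5/140.0) = -46.69°
I = V/|Z| = 27.15 mA
P = VI cos φ = 5.54 × 0.02715 × cos(-46.69°) = 103.2 mW

103.2 mW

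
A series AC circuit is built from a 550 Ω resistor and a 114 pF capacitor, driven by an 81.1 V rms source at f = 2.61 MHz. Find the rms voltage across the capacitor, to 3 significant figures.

56.5 V

ω = 2πf = 1.64e+07 rad/s
X_C = 1/(ωC) = 535 Ω
Z = 550 − j535 Ω
|Z| = √(550² + 535²) = 767 Ω
I = V/|Z| = 106 mA
V_C = I·|Z_C| = 0.106 × 535 = 56.5 V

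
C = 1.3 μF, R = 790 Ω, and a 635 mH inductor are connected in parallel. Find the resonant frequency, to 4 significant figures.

ω₀ = 1/√(LC) = 1/√(0.635 × 1.3e-06) = 1101 rad/s
f₀ = ω₀/(2π) = 175.2 Hz

175.2 Hz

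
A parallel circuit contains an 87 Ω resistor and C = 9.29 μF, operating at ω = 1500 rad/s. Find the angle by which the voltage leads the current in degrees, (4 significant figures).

-50.48°

X_C = 1/(ωC) = 71.76 Ω
Parallel: admittances add. Y = 1/R + jωC
Y = (0.01149 + j0.01394) S
|Y| = 0.01806 S → |Z| = 1/|Y| = 55.36 Ω, ∠Z = −∠Y = -50.48°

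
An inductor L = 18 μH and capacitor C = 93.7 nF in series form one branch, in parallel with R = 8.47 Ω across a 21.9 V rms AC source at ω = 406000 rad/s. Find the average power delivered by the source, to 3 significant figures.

56.6 W

X_L = ωL = 7.31 Ω
X_C = 1/(ωC) = 26.3 Ω
Branch 1: Z₁ = R = 8.47 Ω
Branch 2 (series LC): Z₂ = j(X_L − X_C) = −j19.0 Ω
Parallel: Z = Z₁Z₂/(Z₁+Z₂), |Z| = 7.73 Ω, ∠Z = -24.1°
I = V/|Z| = 2.83 A
P = VI cos φ = 21.9 × 2.83 × cos(-24.1°) = 56.6 W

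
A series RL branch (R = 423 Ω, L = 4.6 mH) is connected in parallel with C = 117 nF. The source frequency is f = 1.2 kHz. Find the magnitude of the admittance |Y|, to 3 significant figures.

ω = 2πf = 7540 rad/s
X_L = ωL = 34.7 Ω
X_C = 1/(ωC) = 1130 Ω
Branch 1 (R+jX_L): Z₁ = 423 + j34.7 Ω, |Z₁| = 424 Ω
Branch 2 (−jX_C): Z₂ = −j1130 Ω
Parallel: Z = Z₁Z₂/(Z₁+Z₂), |Z| = 409 Ω, ∠Z = -16.4°
|Y| = 1/|Z| = 2.45 mS

2.45 mS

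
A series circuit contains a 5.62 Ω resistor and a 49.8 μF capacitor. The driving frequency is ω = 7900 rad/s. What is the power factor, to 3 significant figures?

X_C = 1/(ωC) = 2.54 Ω
Z = 5.62 − j2.54 Ω
|Z| = √(5.62² + 2.54²) = 6.17 Ω
∠Z = arctan(-2.54/5.62) = -24.3°
cos φ = cos(-24.3°) = 0.911

0.911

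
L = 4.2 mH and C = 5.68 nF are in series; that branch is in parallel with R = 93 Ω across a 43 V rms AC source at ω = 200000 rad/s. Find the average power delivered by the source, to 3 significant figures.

19.9 W

X_L = ωL = 840 Ω
X_C = 1/(ωC) = 880 Ω
Branch 1: Z₁ = R = 93.0 Ω
Branch 2 (series LC): Z₂ = j(X_L − X_C) = −j40.3 Ω
Parallel: Z = Z₁Z₂/(Z₁+Z₂), |Z| = 37.0 Ω, ∠Z = -66.6°
I = V/|Z| = 1.16 A
P = VI cos φ = 43 × 1.16 × cos(-66.6°) = 19.9 W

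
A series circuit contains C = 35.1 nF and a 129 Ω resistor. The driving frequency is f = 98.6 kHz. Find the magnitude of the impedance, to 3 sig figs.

137 Ω

ω = 2πf = 619500 rad/s
X_C = 1/(ωC) = 46.0 Ω
Z = 129 − j46.0 Ω
|Z| = √(129² + 46.0²) = 137 Ω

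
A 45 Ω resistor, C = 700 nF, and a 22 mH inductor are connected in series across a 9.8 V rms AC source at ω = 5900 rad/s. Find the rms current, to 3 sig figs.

81.0 mA

X_L = ωL = 130 Ω
X_C = 1/(ωC) = 242 Ω
Net reactance X = X_L − X_C = -112 Ω
Z = 45.0 − j112 Ω
|Z| = √(45.0² + 112²) = 121 Ω
I = V/|Z| = 9.8/121 = 81.0 mA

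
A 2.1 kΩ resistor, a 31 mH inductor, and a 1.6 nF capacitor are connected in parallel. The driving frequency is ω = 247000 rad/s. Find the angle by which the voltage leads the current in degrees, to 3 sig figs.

-29.1°

X_L = ωL = 7660 Ω
X_C = 1/(ωC) = 2530 Ω
Parallel: admittances add. Y = 1/R + 1/(jωL) + jωC
Y = (0.000476 + j0.000265) S
|Y| = 0.000545 S → |Z| = 1/|Y| = 1840 Ω, ∠Z = −∠Y = -29.1°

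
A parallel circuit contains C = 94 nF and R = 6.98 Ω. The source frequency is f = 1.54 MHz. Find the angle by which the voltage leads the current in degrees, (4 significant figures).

ω = 2πf = 9.676e+06 rad/s
X_C = 1/(ωC) = 1.099 Ω
Parallel: admittances add. Y = 1/R + jωC
Y = (0.1433 + j0.9096) S
|Y| = 0.9208 S → |Z| = 1/|Y| = 1.086 Ω, ∠Z = −∠Y = -81.05°

-81.05°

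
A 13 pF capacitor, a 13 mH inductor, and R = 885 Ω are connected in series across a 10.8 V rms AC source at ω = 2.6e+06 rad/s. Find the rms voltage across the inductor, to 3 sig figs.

X_L = ωL = 33800 Ω
X_C = 1/(ωC) = 29600 Ω
Net reactance X = X_L − X_C = 4210 Ω
Z = 885 + j4210 Ω
|Z| = √(885² + 4210²) = 4310 Ω
I = V/|Z| = 2.51 mA
V_L = I·|Z_L| = 0.00251 × 33800 = 84.8 V

84.8 V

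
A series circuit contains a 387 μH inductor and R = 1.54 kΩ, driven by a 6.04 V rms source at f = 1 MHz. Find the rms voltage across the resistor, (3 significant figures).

3.23 V

ω = 2πf = 6.283e+06 rad/s
X_L = ωL = 2430 Ω
Z = 1540 + j2430 Ω
|Z| = √(1540² + 2430²) = 2880 Ω
I = V/|Z| = 2.10 mA
V_R = I·|Z_R| = 0.00210 × 1540 = 3.23 V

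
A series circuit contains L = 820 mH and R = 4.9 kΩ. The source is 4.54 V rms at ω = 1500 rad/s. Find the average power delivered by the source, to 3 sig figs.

3.96 mW

X_L = ωL = 1230 Ω
Z = 4900 + j1230 Ω
|Z| = √(4900² + 1230²) = 5050 Ω
∠Z = arctan(1230/4900) = 14.1°
I = V/|Z| = 899 μA
P = VI cos φ = 4.54 × 0.000899 × cos(14.1°) = 3.96 mW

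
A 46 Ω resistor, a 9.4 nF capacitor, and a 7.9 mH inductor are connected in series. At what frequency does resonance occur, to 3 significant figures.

ω₀ = 1/√(LC) = 1/√(0.0079 × 9.4e-09) = 116000 rad/s
f₀ = ω₀/(2π) = 18.5 kHz

18.5 kHz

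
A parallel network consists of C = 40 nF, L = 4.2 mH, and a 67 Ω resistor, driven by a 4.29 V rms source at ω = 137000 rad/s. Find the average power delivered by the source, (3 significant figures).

X_L = ωL = 575 Ω
X_C = 1/(ωC) = 182 Ω
Parallel: admittances add. Y = 1/R + 1/(jωL) + jωC
Y = (0.0149 + j0.00374) S
|Y| = 0.0154 S → |Z| = 1/|Y| = 65.0 Ω, ∠Z = −∠Y = -14.1°
I = V/|Z| = 66.0 mA
P = VI cos φ = 4.29 × 0.0660 × cos(-14.1°) = 275 mW

275 mW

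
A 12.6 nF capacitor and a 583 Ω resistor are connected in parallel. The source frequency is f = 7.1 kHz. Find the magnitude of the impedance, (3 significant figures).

ω = 2πf = 44610 rad/s
X_C = 1/(ωC) = 1780 Ω
Parallel: admittances add. Y = 1/R + jωC
Y = (0.00172 + j0.000562) S
|Y| = 0.00181 S → |Z| = 1/|Y| = 554 Ω, ∠Z = −∠Y = -18.1°

554 Ω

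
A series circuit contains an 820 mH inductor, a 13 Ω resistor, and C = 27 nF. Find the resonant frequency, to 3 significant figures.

1.07 kHz

ω₀ = 1/√(LC) = 1/√(0.82 × 2.7e-08) = 6721 rad/s
f₀ = ω₀/(2π) = 1.07 kHz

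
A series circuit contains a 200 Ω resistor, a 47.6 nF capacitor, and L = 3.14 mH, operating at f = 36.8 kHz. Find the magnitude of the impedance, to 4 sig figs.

ω = 2πf = 231200 rad/s
X_L = ωL = 726.0 Ω
X_C = 1/(ωC) = 90.86 Ω
Net reactance X = X_L − X_C = 635.2 Ω
Z = 200.0 + j635.2 Ω
|Z| = √(200.0² + 635.2²) = 665.9 Ω

665.9 Ω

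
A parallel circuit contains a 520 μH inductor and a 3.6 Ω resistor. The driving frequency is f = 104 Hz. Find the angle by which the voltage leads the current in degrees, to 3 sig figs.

ω = 2πf = 653.5 rad/s
X_L = ωL = 0.340 Ω
Parallel: admittances add. Y = 1/R + 1/(jωL)
Y = (0.278 − j2.94) S
|Y| = 2.96 S → |Z| = 1/|Y| = 0.338 Ω, ∠Z = −∠Y = 84.6°

84.6°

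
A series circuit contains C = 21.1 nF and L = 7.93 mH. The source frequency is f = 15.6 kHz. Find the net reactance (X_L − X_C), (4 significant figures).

293.8 Ω

ω = 2πf = 98020 rad/s
X_L = ωL = 777.3 Ω
X_C = 1/(ωC) = 483.5 Ω
X = 777.3 − 483.5 = 293.8 Ω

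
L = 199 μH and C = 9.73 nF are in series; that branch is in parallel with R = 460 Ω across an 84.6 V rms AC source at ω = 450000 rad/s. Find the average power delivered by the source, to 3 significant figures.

X_L = ωL = 89.6 Ω
X_C = 1/(ωC) = 228 Ω
Branch 1: Z₁ = R = 460 Ω
Branch 2 (series LC): Z₂ = j(X_L − X_C) = −j139 Ω
Parallel: Z = Z₁Z₂/(Z₁+Z₂), |Z| = 133 Ω, ∠Z = -73.2°
I = V/|Z| = 636 mA
P = VI cos φ = 84.6 × 0.636 × cos(-73.2°) = 15.6 W

15.6 W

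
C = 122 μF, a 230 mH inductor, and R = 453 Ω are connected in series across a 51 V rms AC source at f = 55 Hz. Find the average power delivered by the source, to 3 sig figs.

ω = 2πf = 345.6 rad/s
X_L = ωL = 79.5 Ω
X_C = 1/(ωC) = 23.7 Ω
Net reactance X = X_L − X_C = 55.8 Ω
Z = 453 + j55.8 Ω
|Z| = √(453² + 55.8²) = 456 Ω
∠Z = arctan(55.8/453) = 7.02°
I = V/|Z| = 112 mA
P = VI cos φ = 51 × 0.112 × cos(7.02°) = 5.66 W

5.66 W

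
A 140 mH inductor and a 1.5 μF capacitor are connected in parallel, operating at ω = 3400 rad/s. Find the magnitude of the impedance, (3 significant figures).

333 Ω

X_L = ωL = 476 Ω
X_C = 1/(ωC) = 196 Ω
Parallel: admittances add. Y = 1/(jωL) + jωC
Y = (0 + j0.00300) S
|Y| = 0.00300 S → |Z| = 1/|Y| = 333 Ω, ∠Z = −∠Y = -90.0°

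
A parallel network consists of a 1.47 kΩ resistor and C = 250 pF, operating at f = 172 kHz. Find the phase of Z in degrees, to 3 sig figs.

ω = 2πf = 1.081e+06 rad/s
X_C = 1/(ωC) = 3700 Ω
Parallel: admittances add. Y = 1/R + jωC
Y = (0.000680 + j0.000270) S
|Y| = 0.000732 S → |Z| = 1/|Y| = 1370 Ω, ∠Z = −∠Y = -21.7°

-21.7°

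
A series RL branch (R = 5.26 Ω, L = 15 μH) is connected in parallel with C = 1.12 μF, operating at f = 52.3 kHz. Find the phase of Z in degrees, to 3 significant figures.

-69.7°

ω = 2πf = 328600 rad/s
X_L = ωL = 4.93 Ω
X_C = 1/(ωC) = 2.72 Ω
Branch 1 (R+jX_L): Z₁ = 5.26 + j4.93 Ω, |Z₁| = 7.21 Ω
Branch 2 (−jX_C): Z₂ = −j2.72 Ω
Parallel: Z = Z₁Z₂/(Z₁+Z₂), |Z| = 3.43 Ω, ∠Z = -69.7°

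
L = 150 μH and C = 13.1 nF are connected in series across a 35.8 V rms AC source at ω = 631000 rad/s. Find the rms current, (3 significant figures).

1.36 A

X_L = ωL = 94.6 Ω
X_C = 1/(ωC) = 121 Ω
Net reactance X = X_L − X_C = -26.3 Ω
Z = − j26.3 Ω
|Z| = √(0² + 26.3²) = 26.3 Ω
I = V/|Z| = 35.8/26.3 = 1.36 A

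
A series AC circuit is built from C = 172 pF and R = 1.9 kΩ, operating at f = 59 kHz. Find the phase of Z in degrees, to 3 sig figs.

-83.1°

ω = 2πf = 370700 rad/s
X_C = 1/(ωC) = 15700 Ω
Z = 1900 − j15700 Ω
|Z| = √(1900² + 15700²) = 15800 Ω
∠Z = arctan(-15700/1900) = -83.1°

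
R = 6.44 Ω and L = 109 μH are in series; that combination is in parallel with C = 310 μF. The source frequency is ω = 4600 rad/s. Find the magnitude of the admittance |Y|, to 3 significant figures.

X_L = ωL = 0.501 Ω
X_C = 1/(ωC) = 0.701 Ω
Branch 1 (R+jX_L): Z₁ = 6.44 + j0.501 Ω, |Z₁| = 6.46 Ω
Branch 2 (−jX_C): Z₂ = −j0.701 Ω
Parallel: Z = Z₁Z₂/(Z₁+Z₂), |Z| = 0.703 Ω, ∠Z = -83.8°
|Y| = 1/|Z| = 1.42 S

1.42 S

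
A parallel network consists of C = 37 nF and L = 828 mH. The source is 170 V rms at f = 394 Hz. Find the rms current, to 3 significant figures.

ω = 2πf = 2476 rad/s
X_L = ωL = 2050 Ω
X_C = 1/(ωC) = 10900 Ω
Parallel: admittances add. Y = 1/(jωL) + jωC
Y = (0 − j0.000396) S
|Y| = 0.000396 S → |Z| = 1/|Y| = 2520 Ω, ∠Z = −∠Y = 90.0°
I = V/|Z| = 170/2520 = 67.4 mA

67.4 mA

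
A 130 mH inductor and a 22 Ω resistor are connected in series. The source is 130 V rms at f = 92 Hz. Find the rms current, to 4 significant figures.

ω = 2πf = 578.1 rad/s
X_L = ωL = 75.15 Ω
Z = 22.00 + j75.15 Ω
|Z| = √(22.00² + 75.15²) = 78.30 Ω
I = V/|Z| = 130/78.30 = 1.660 A

1.660 A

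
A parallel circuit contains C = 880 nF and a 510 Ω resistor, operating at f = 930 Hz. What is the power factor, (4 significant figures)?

ω = 2πf = 5843 rad/s
X_C = 1/(ωC) = 194.5 Ω
Parallel: admittances add. Y = 1/R + jωC
Y = (0.001961 + j0.005142) S
|Y| = 0.005503 S → |Z| = 1/|Y| = 181.7 Ω, ∠Z = −∠Y = -69.13°
cos φ = cos(-69.13°) = 0.3563

0.3563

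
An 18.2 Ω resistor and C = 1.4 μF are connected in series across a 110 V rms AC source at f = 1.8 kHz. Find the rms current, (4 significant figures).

ω = 2πf = 11310 rad/s
X_C = 1/(ωC) = 63.16 Ω
Z = 18.20 − j63.16 Ω
|Z| = √(18.20² + 63.16²) = 65.73 Ω
I = V/|Z| = 110/65.73 = 1.674 A

1.674 A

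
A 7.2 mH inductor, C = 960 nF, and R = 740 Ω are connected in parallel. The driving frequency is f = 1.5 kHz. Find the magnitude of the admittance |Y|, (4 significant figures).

5.847 mS

ω = 2πf = 9425 rad/s
X_L = ωL = 67.86 Ω
X_C = 1/(ωC) = 110.5 Ω
Parallel: admittances add. Y = 1/R + 1/(jωL) + jωC
Y = (0.001351 − j0.005689) S
|Y| = 0.005847 S → |Z| = 1/|Y| = 171.0 Ω, ∠Z = −∠Y = 76.64°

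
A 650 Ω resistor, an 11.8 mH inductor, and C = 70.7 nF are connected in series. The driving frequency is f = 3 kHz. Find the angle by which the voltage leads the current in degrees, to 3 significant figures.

ω = 2πf = 18850 rad/s
X_L = ωL = 222 Ω
X_C = 1/(ωC) = 750 Ω
Net reactance X = X_L − X_C = -528 Ω
Z = 650 − j528 Ω
|Z| = √(650² + 528²) = 837 Ω
∠Z = arctan(-528/650) = -39.1°

-39.1°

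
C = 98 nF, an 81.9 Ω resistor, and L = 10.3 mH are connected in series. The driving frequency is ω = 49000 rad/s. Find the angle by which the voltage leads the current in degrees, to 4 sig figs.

74.56°

X_L = ωL = 504.7 Ω
X_C = 1/(ωC) = 208.2 Ω
Net reactance X = X_L − X_C = 296.5 Ω
Z = 81.90 + j296.5 Ω
|Z| = √(81.90² + 296.5²) = 307.6 Ω
∠Z = arctan(296.5/81.90) = 74.56°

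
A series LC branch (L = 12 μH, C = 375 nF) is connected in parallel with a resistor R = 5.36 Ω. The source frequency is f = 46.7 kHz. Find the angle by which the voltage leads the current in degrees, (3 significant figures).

ω = 2πf = 293400 rad/s
X_L = ωL = 3.52 Ω
X_C = 1/(ωC) = 9.09 Ω
Branch 1: Z₁ = R = 5.36 Ω
Branch 2 (series LC): Z₂ = j(X_L − X_C) = −j5.57 Ω
Parallel: Z = Z₁Z₂/(Z₁+Z₂), |Z| = 3.86 Ω, ∠Z = -43.9°

-43.9°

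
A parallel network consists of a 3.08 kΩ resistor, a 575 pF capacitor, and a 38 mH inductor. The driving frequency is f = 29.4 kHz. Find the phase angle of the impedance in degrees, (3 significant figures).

6.37°

ω = 2πf = 184700 rad/s
X_L = ωL = 7020 Ω
X_C = 1/(ωC) = 9410 Ω
Parallel: admittances add. Y = 1/R + 1/(jωL) + jωC
Y = (0.000325 − j3.62e-05) S
|Y| = 0.000327 S → |Z| = 1/|Y| = 3060 Ω, ∠Z = −∠Y = 6.37°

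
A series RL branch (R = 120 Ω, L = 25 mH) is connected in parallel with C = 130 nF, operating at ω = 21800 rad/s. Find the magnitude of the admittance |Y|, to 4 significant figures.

X_L = ωL = 545.0 Ω
X_C = 1/(ωC) = 352.9 Ω
Branch 1 (R+jX_L): Z₁ = 120.0 + j545.0 Ω, |Z₁| = 558.1 Ω
Branch 2 (−jX_C): Z₂ = −j352.9 Ω
Parallel: Z = Z₁Z₂/(Z₁+Z₂), |Z| = 869.2 Ω, ∠Z = -70.43°
|Y| = 1/|Z| = 1.150 mS

1.150 mS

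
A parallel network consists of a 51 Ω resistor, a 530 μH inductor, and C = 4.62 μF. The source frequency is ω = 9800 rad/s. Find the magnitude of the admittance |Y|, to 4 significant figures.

148.6 mS

X_L = ωL = 5.194 Ω
X_C = 1/(ωC) = 22.09 Ω
Parallel: admittances add. Y = 1/R + 1/(jωL) + jωC
Y = (0.01961 − j0.1473) S
|Y| = 0.1486 S → |Z| = 1/|Y| = 6.732 Ω, ∠Z = −∠Y = 82.42°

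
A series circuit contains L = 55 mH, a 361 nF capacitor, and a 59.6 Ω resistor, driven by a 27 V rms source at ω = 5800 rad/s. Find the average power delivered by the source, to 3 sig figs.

X_L = ωL = 319 Ω
X_C = 1/(ωC) = 478 Ω
Net reactance X = X_L − X_C = -159 Ω
Z = 59.6 − j159 Ω
|Z| = √(59.6² + 159²) = 169 Ω
∠Z = arctan(-159/59.6) = -69.4°
I = V/|Z| = 159 mA
P = VI cos φ = 27 × 0.159 × cos(-69.4°) = 1.51 W

1.51 W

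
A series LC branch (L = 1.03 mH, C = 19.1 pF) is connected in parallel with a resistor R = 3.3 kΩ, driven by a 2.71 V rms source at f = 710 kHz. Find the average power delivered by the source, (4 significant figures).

2.225 mW

ω = 2πf = 4.461e+06 rad/s
X_L = ωL = 4595 Ω
X_C = 1/(ωC) = 11740 Ω
Branch 1: Z₁ = R = 3300 Ω
Branch 2 (series LC): Z₂ = j(X_L − X_C) = −j7141 Ω
Parallel: Z = Z₁Z₂/(Z₁+Z₂), |Z| = 2996 Ω, ∠Z = -24.80°
I = V/|Z| = 904.7 μA
P = VI cos φ = 2.71 × 0.0009047 × cos(-24.80°) = 2.225 mW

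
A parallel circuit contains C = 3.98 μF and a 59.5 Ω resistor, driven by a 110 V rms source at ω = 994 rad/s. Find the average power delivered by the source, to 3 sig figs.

X_C = 1/(ωC) = 253 Ω
Parallel: admittances add. Y = 1/R + jωC
Y = (0.0168 + j0.00396) S
|Y| = 0.0173 S → |Z| = 1/|Y| = 57.9 Ω, ∠Z = −∠Y = -13.2°
I = V/|Z| = 1.90 A
P = VI cos φ = 110 × 1.90 × cos(-13.2°) = 203 W

203 W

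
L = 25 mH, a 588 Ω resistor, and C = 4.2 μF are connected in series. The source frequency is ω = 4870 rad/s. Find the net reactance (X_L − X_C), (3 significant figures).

72.9 Ω

X_L = ωL = 122 Ω
X_C = 1/(ωC) = 48.9 Ω
X = 122 − 48.9 = 72.9 Ω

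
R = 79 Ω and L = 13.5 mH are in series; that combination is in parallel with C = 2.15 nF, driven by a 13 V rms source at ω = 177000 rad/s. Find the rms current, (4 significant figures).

519.4 μA

X_L = ωL = 2390 Ω
X_C = 1/(ωC) = 2628 Ω
Branch 1 (R+jX_L): Z₁ = 79.00 + j2390 Ω, |Z₁| = 2391 Ω
Branch 2 (−jX_C): Z₂ = −j2628 Ω
Parallel: Z = Z₁Z₂/(Z₁+Z₂), |Z| = 25030 Ω, ∠Z = 69.76°
I = V/|Z| = 13/25030 = 519.4 μA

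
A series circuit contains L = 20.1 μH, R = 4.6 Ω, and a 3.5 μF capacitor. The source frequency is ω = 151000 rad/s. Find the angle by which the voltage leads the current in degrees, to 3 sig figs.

X_L = ωL = 3.04 Ω
X_C = 1/(ωC) = 1.89 Ω
Net reactance X = X_L − X_C = 1.14 Ω
Z = 4.60 + j1.14 Ω
|Z| = √(4.60² + 1.14²) = 4.74 Ω
∠Z = arctan(1.14/4.60) = 14.0°

14.0°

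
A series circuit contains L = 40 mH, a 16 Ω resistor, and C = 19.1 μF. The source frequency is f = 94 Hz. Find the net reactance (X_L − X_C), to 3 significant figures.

ω = 2πf = 590.6 rad/s
X_L = ωL = 23.6 Ω
X_C = 1/(ωC) = 88.6 Ω
X = 23.6 − 88.6 = -65.0 Ω

-65.0 Ω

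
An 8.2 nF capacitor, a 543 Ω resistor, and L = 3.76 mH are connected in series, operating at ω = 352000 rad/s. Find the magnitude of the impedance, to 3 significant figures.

1120 Ω

X_L = ωL = 1320 Ω
X_C = 1/(ωC) = 346 Ω
Net reactance X = X_L − X_C = 977 Ω
Z = 543 + j977 Ω
|Z| = √(543² + 977²) = 1120 Ω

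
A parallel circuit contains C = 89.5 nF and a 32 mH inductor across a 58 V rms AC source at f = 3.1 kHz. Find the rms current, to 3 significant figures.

8.06 mA

ω = 2πf = 19480 rad/s
X_L = ωL = 623 Ω
X_C = 1/(ωC) = 574 Ω
Parallel: admittances add. Y = 1/(jωL) + jωC
Y = (0 + j0.000139) S
|Y| = 0.000139 S → |Z| = 1/|Y| = 7200 Ω, ∠Z = −∠Y = -90.0°
I = V/|Z| = 58/7200 = 8.06 mA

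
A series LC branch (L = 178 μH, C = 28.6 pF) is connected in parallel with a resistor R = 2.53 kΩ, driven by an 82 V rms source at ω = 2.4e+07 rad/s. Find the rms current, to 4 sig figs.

43.58 mA

X_L = ωL = 4272 Ω
X_C = 1/(ωC) = 1457 Ω
Branch 1: Z₁ = R = 2530 Ω
Branch 2 (series LC): Z₂ = j(X_L − X_C) = j2815 Ω
Parallel: Z = Z₁Z₂/(Z₁+Z₂), |Z| = 1882 Ω, ∠Z = 41.95°
I = V/|Z| = 82/1882 = 43.58 mA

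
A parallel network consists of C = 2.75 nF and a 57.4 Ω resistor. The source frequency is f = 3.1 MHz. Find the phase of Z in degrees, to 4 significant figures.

-71.98°

ω = 2πf = 1.948e+07 rad/s
X_C = 1/(ωC) = 18.67 Ω
Parallel: admittances add. Y = 1/R + jωC
Y = (0.01742 + j0.05356) S
|Y| = 0.05633 S → |Z| = 1/|Y| = 17.75 Ω, ∠Z = −∠Y = -71.98°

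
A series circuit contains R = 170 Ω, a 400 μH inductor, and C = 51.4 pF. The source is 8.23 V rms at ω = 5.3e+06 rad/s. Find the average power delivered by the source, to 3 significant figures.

X_L = ωL = 2120 Ω
X_C = 1/(ωC) = 3670 Ω
Net reactance X = X_L − X_C = -1550 Ω
Z = 170 − j1550 Ω
|Z| = √(170² + 1550²) = 1560 Ω
∠Z = arctan(-1550/170) = -83.7°
I = V/|Z| = 5.28 mA
P = VI cos φ = 8.23 × 0.00528 × cos(-83.7°) = 4.73 mW

4.73 mW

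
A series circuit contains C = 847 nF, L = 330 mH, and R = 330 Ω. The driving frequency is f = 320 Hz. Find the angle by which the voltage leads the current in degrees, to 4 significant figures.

ω = 2πf = 2011 rad/s
X_L = ωL = 663.5 Ω
X_C = 1/(ωC) = 587.2 Ω
Net reactance X = X_L − X_C = 76.30 Ω
Z = 330.0 + j76.30 Ω
|Z| = √(330.0² + 76.30²) = 338.7 Ω
∠Z = arctan(76.30/330.0) = 13.02°

13.02°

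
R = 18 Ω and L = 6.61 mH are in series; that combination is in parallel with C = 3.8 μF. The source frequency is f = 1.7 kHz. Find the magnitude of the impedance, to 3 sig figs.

ω = 2πf = 10680 rad/s
X_L = ωL = 70.6 Ω
X_C = 1/(ωC) = 24.6 Ω
Branch 1 (R+jX_L): Z₁ = 18.0 + j70.6 Ω, |Z₁| = 72.9 Ω
Branch 2 (−jX_C): Z₂ = −j24.6 Ω
Parallel: Z = Z₁Z₂/(Z₁+Z₂), |Z| = 36.4 Ω, ∠Z = -82.9°

36.4 Ω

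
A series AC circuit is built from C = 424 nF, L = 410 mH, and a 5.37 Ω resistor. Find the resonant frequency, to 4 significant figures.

381.7 Hz

ω₀ = 1/√(LC) = 1/√(0.41 × 4.24e-07) = 2398 rad/s
f₀ = ω₀/(2π) = 381.7 Hz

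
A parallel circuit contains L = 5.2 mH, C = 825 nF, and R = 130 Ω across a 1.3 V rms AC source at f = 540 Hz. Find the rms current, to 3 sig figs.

ω = 2πf = 3393 rad/s
X_L = ωL = 17.6 Ω
X_C = 1/(ωC) = 357 Ω
Parallel: admittances add. Y = 1/R + 1/(jωL) + jωC
Y = (0.00769 − j0.0539) S
|Y| = 0.0544 S → |Z| = 1/|Y| = 18.4 Ω, ∠Z = −∠Y = 81.9°
I = V/|Z| = 1.3/18.4 = 70.8 mA

70.8 mA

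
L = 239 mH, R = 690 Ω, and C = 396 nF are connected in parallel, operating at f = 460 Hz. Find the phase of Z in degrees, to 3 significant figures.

11.8°

ω = 2πf = 2890 rad/s
X_L = ωL = 691 Ω
X_C = 1/(ωC) = 874 Ω
Parallel: admittances add. Y = 1/R + 1/(jωL) + jωC
Y = (0.00145 − j0.000303) S
|Y| = 0.00148 S → |Z| = 1/|Y| = 675 Ω, ∠Z = −∠Y = 11.8°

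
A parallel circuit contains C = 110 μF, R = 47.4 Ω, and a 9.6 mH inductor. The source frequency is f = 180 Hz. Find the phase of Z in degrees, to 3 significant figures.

-56.9°

ω = 2πf = 1131 rad/s
X_L = ωL = 10.9 Ω
X_C = 1/(ωC) = 8.04 Ω
Parallel: admittances add. Y = 1/R + 1/(jωL) + jωC
Y = (0.0211 + j0.0323) S
|Y| = 0.0386 S → |Z| = 1/|Y| = 25.9 Ω, ∠Z = −∠Y = -56.9°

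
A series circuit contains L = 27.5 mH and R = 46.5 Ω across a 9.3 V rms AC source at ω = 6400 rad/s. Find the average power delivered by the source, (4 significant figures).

121.4 mW

X_L = ωL = 176.0 Ω
Z = 46.50 + j176.0 Ω
|Z| = √(46.50² + 176.0²) = 182.0 Ω
∠Z = arctan(176.0/46.50) = 75.20°
I = V/|Z| = 51.09 mA
P = VI cos φ = 9.3 × 0.05109 × cos(75.20°) = 121.4 mW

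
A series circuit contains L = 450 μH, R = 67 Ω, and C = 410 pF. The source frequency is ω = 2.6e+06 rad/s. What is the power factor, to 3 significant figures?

0.278

X_L = ωL = 1170 Ω
X_C = 1/(ωC) = 938 Ω
Net reactance X = X_L − X_C = 232 Ω
Z = 67.0 + j232 Ω
|Z| = √(67.0² + 232²) = 241 Ω
∠Z = arctan(232/67.0) = 73.9°
cos φ = cos(73.9°) = 0.278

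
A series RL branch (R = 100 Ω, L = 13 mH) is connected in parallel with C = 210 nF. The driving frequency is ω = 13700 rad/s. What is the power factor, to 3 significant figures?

X_L = ωL = 178 Ω
X_C = 1/(ωC) = 348 Ω
Branch 1 (R+jX_L): Z₁ = 100 + j178 Ω, |Z₁| = 204 Ω
Branch 2 (−jX_C): Z₂ = −j348 Ω
Parallel: Z = Z₁Z₂/(Z₁+Z₂), |Z| = 361 Ω, ∠Z = 30.1°
cos φ = cos(30.1°) = 0.865

0.865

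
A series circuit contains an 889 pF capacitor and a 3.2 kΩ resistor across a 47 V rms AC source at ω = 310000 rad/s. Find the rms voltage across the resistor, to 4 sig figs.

X_C = 1/(ωC) = 3629 Ω
Z = 3200 − j3629 Ω
|Z| = √(3200² + 3629²) = 4838 Ω
I = V/|Z| = 9.715 mA
V_R = I·|Z_R| = 0.009715 × 3200 = 31.09 V

31.09 V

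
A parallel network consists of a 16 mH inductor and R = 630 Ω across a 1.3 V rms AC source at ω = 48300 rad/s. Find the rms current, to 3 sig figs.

2.66 mA

X_L = ωL = 773 Ω
Parallel: admittances add. Y = 1/R + 1/(jωL)
Y = (0.00159 − j0.00129) S
|Y| = 0.00205 S → |Z| = 1/|Y| = 488 Ω, ∠Z = −∠Y = 39.2°
I = V/|Z| = 1.3/488 = 2.66 mA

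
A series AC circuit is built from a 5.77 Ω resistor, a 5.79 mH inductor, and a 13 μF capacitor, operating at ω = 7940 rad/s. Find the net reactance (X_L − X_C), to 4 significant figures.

36.28 Ω

X_L = ωL = 45.97 Ω
X_C = 1/(ωC) = 9.688 Ω
X = 45.97 − 9.688 = 36.28 Ω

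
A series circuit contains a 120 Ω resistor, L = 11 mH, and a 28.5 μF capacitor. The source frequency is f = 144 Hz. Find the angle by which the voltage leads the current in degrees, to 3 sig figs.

-13.5°

ω = 2πf = 904.8 rad/s
X_L = ωL = 9.95 Ω
X_C = 1/(ωC) = 38.8 Ω
Net reactance X = X_L − X_C = -28.8 Ω
Z = 120 − j28.8 Ω
|Z| = √(120² + 28.8²) = 123 Ω
∠Z = arctan(-28.8/120) = -13.5°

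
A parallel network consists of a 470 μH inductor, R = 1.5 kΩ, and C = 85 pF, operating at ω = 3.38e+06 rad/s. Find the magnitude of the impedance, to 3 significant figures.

X_L = ωL = 1590 Ω
X_C = 1/(ωC) = 3480 Ω
Parallel: admittances add. Y = 1/R + 1/(jωL) + jωC
Y = (0.000667 − j0.000342) S
|Y| = 0.000749 S → |Z| = 1/|Y| = 1330 Ω, ∠Z = −∠Y = 27.2°

1330 Ω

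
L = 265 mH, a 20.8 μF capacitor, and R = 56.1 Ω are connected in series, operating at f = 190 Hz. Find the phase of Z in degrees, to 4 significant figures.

ω = 2πf = 1194 rad/s
X_L = ωL = 316.4 Ω
X_C = 1/(ωC) = 40.27 Ω
Net reactance X = X_L − X_C = 276.1 Ω
Z = 56.10 + j276.1 Ω
|Z| = √(56.10² + 276.1²) = 281.7 Ω
∠Z = arctan(276.1/56.10) = 78.51°

78.51°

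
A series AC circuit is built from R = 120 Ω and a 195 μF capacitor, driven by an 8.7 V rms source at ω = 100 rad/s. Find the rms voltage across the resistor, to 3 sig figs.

8.00 V

X_C = 1/(ωC) = 51.3 Ω
Z = 120 − j51.3 Ω
|Z| = √(120² + 51.3²) = 130 Ω
I = V/|Z| = 66.7 mA
V_R = I·|Z_R| = 0.0667 × 120 = 8.00 V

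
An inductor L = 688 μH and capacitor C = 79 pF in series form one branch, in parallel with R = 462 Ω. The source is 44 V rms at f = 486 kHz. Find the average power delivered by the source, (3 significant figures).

4.19 W

ω = 2πf = 3.054e+06 rad/s
X_L = ωL = 2100 Ω
X_C = 1/(ωC) = 4150 Ω
Branch 1: Z₁ = R = 462 Ω
Branch 2 (series LC): Z₂ = j(X_L − X_C) = −j2040 Ω
Parallel: Z = Z₁Z₂/(Z₁+Z₂), |Z| = 451 Ω, ∠Z = -12.7°
I = V/|Z| = 97.6 mA
P = VI cos φ = 44 × 0.0976 × cos(-12.7°) = 4.19 W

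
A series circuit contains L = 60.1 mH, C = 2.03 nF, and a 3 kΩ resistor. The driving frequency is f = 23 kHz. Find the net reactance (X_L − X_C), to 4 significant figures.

5276 Ω

ω = 2πf = 144500 rad/s
X_L = ωL = 8685 Ω
X_C = 1/(ωC) = 3409 Ω
X = 8685 − 3409 = 5276 Ω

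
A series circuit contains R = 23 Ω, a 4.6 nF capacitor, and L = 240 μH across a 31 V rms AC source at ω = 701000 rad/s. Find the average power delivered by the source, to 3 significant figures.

1.07 W

X_L = ωL = 168 Ω
X_C = 1/(ωC) = 310 Ω
Net reactance X = X_L − X_C = -142 Ω
Z = 23.0 − j142 Ω
|Z| = √(23.0² + 142²) = 144 Ω
∠Z = arctan(-142/23.0) = -80.8°
I = V/|Z| = 216 mA
P = VI cos φ = 31 × 0.216 × cos(-80.8°) = 1.07 W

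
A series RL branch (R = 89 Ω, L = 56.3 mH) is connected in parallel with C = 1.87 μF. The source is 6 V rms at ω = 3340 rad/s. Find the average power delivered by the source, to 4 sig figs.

X_L = ωL = 188.0 Ω
X_C = 1/(ωC) = 160.1 Ω
Branch 1 (R+jX_L): Z₁ = 89.00 + j188.0 Ω, |Z₁| = 208.0 Ω
Branch 2 (−jX_C): Z₂ = −j160.1 Ω
Parallel: Z = Z₁Z₂/(Z₁+Z₂), |Z| = 357.1 Ω, ∠Z = -42.75°
I = V/|Z| = 16.80 mA
P = VI cos φ = 6 × 0.01680 × cos(-42.75°) = 74.03 mW

74.03 mW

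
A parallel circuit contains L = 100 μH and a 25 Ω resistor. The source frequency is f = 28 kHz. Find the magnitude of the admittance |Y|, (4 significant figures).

69.50 mS

ω = 2πf = 175900 rad/s
X_L = ωL = 17.59 Ω
Parallel: admittances add. Y = 1/R + 1/(jωL)
Y = (0.04000 − j0.05684) S
|Y| = 0.06950 S → |Z| = 1/|Y| = 14.39 Ω, ∠Z = −∠Y = 54.87°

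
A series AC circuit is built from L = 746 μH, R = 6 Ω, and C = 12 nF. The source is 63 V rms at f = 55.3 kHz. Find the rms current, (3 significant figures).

ω = 2πf = 347500 rad/s
X_L = ωL = 259 Ω
X_C = 1/(ωC) = 240 Ω
Net reactance X = X_L − X_C = 19.4 Ω
Z = 6.00 + j19.4 Ω
|Z| = √(6.00² + 19.4²) = 20.3 Ω
I = V/|Z| = 63/20.3 = 3.11 A

3.11 A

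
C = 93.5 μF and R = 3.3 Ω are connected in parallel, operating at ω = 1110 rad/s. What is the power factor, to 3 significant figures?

0.946

X_C = 1/(ωC) = 9.64 Ω
Parallel: admittances add. Y = 1/R + jωC
Y = (0.303 + j0.104) S
|Y| = 0.320 S → |Z| = 1/|Y| = 3.12 Ω, ∠Z = −∠Y = -18.9°
cos φ = cos(-18.9°) = 0.946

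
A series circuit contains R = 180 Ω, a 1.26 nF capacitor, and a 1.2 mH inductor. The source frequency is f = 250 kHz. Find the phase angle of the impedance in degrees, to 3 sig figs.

82.6°

ω = 2πf = 1.571e+06 rad/s
X_L = ωL = 1880 Ω
X_C = 1/(ωC) = 505 Ω
Net reactance X = X_L − X_C = 1380 Ω
Z = 180 + j1380 Ω
|Z| = √(180² + 1380²) = 1390 Ω
∠Z = arctan(1380/180) = 82.6°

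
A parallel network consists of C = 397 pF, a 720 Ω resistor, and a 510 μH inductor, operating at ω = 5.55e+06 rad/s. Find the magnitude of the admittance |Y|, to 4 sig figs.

2.313 mS

X_L = ωL = 2830 Ω
X_C = 1/(ωC) = 453.9 Ω
Parallel: admittances add. Y = 1/R + 1/(jωL) + jωC
Y = (0.001389 + j0.001850) S
|Y| = 0.002313 S → |Z| = 1/|Y| = 432.3 Ω, ∠Z = −∠Y = -53.10°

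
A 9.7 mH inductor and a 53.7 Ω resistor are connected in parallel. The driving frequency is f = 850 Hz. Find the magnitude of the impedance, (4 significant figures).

ω = 2πf = 5341 rad/s
X_L = ωL = 51.80 Ω
Parallel: admittances add. Y = 1/R + 1/(jωL)
Y = (0.01862 − j0.01930) S
|Y| = 0.02682 S → |Z| = 1/|Y| = 37.28 Ω, ∠Z = −∠Y = 46.03°

37.28 Ω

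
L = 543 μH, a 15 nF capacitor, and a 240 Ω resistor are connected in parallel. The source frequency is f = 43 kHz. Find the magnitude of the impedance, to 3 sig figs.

200 Ω

ω = 2πf = 270200 rad/s
X_L = ωL = 147 Ω
X_C = 1/(ωC) = 247 Ω
Parallel: admittances add. Y = 1/R + 1/(jωL) + jωC
Y = (0.00417 − j0.00276) S
|Y| = 0.00500 S → |Z| = 1/|Y| = 200 Ω, ∠Z = −∠Y = 33.6°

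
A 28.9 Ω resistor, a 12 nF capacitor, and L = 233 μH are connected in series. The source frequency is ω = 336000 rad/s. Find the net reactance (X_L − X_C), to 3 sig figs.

X_L = ωL = 78.3 Ω
X_C = 1/(ωC) = 248 Ω
X = 78.3 − 248 = -170 Ω

-170 Ω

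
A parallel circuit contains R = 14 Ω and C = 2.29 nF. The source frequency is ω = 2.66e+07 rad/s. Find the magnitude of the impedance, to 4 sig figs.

X_C = 1/(ωC) = 16.42 Ω
Parallel: admittances add. Y = 1/R + jωC
Y = (0.07143 + j0.06091) S
|Y| = 0.09388 S → |Z| = 1/|Y| = 10.65 Ω, ∠Z = −∠Y = -40.46°

10.65 Ω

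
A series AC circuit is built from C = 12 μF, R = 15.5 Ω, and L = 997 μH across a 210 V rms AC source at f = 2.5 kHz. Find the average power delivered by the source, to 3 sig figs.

ω = 2πf = 15710 rad/s
X_L = ωL = 15.7 Ω
X_C = 1/(ωC) = 5.31 Ω
Net reactance X = X_L − X_C = 10.4 Ω
Z = 15.5 + j10.4 Ω
|Z| = √(15.5² + 10.4²) = 18.6 Ω
∠Z = arctan(10.4/15.5) = 33.7°
I = V/|Z| = 11.3 A
P = VI cos φ = 210 × 11.3 × cos(33.7°) = 1.97 kW

1.97 kW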